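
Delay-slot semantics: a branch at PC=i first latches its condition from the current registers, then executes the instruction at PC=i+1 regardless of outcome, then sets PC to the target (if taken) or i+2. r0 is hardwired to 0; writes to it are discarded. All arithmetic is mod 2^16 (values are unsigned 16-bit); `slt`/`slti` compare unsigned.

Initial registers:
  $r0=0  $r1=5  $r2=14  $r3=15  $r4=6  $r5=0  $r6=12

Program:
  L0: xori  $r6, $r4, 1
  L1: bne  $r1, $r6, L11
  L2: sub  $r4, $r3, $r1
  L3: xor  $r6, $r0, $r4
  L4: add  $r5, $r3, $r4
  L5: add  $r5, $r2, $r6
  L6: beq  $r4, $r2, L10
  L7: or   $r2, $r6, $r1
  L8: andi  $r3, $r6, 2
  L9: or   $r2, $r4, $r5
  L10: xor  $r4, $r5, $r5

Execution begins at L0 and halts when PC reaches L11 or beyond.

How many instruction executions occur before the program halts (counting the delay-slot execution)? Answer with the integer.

[0] xori  $r6, $r4, 1  →  {$r0:0, $r1:5, $r2:14, $r3:15, $r4:6, $r5:0, $r6:7}
[1] bne  $r1, $r6, L11  →  {$r0:0, $r1:5, $r2:14, $r3:15, $r4:6, $r5:0, $r6:7}  ⟨branch taken⟩
[2] sub  $r4, $r3, $r1  →  {$r0:0, $r1:5, $r2:14, $r3:15, $r4:10, $r5:0, $r6:7}

3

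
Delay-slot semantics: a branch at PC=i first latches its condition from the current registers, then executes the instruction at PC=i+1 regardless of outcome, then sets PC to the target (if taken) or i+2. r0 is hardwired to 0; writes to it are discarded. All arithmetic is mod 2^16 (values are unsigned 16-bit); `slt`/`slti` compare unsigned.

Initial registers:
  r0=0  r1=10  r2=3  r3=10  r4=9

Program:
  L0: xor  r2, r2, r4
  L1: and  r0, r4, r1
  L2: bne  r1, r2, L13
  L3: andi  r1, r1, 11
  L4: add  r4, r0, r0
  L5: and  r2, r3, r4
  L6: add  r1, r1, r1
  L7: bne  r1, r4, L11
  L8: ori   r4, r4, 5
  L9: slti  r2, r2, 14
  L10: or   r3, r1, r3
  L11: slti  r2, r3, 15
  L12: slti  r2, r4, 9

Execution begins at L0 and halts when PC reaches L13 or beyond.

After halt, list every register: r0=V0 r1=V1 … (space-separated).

[0] xor  r2, r2, r4  →  {r0:0, r1:10, r2:10, r3:10, r4:9}
[1] and  r0, r4, r1  →  {r0:0, r1:10, r2:10, r3:10, r4:9}
[2] bne  r1, r2, L13  →  {r0:0, r1:10, r2:10, r3:10, r4:9}  ⟨branch fallthrough⟩
[3] andi  r1, r1, 11  →  {r0:0, r1:10, r2:10, r3:10, r4:9}
[4] add  r4, r0, r0  →  {r0:0, r1:10, r2:10, r3:10, r4:0}
[5] and  r2, r3, r4  →  {r0:0, r1:10, r2:0, r3:10, r4:0}
[6] add  r1, r1, r1  →  {r0:0, r1:20, r2:0, r3:10, r4:0}
[7] bne  r1, r4, L11  →  {r0:0, r1:20, r2:0, r3:10, r4:0}  ⟨branch taken⟩
[8] ori   r4, r4, 5  →  {r0:0, r1:20, r2:0, r3:10, r4:5}
[11] slti  r2, r3, 15  →  {r0:0, r1:20, r2:1, r3:10, r4:5}
[12] slti  r2, r4, 9  →  {r0:0, r1:20, r2:1, r3:10, r4:5}

r0=0 r1=20 r2=1 r3=10 r4=5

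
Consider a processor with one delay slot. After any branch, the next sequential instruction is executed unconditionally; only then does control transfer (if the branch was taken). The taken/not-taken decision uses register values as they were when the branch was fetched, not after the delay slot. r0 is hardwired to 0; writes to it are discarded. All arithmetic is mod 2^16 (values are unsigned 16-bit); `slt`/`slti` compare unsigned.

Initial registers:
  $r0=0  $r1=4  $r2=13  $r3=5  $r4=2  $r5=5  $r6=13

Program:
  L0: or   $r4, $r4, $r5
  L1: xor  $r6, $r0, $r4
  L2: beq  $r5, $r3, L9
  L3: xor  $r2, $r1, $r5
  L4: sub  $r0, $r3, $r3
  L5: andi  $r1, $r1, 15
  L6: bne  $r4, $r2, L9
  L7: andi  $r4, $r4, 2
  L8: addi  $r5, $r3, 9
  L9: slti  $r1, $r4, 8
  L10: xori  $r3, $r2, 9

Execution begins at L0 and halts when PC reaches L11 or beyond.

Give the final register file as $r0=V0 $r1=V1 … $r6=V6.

#0 or   $r4, $r4, $r5 ; 0/4/13/5/7/5/13
#1 xor  $r6, $r0, $r4 ; 0/4/13/5/7/5/7
#2 beq  $r5, $r3, L9 ; 0/4/13/5/7/5/7 ; →target
#3 xor  $r2, $r1, $r5 ; 0/4/1/5/7/5/7
#9 slti  $r1, $r4, 8 ; 0/1/1/5/7/5/7
#10 xori  $r3, $r2, 9 ; 0/1/1/8/7/5/7

$r0=0 $r1=1 $r2=1 $r3=8 $r4=7 $r5=5 $r6=7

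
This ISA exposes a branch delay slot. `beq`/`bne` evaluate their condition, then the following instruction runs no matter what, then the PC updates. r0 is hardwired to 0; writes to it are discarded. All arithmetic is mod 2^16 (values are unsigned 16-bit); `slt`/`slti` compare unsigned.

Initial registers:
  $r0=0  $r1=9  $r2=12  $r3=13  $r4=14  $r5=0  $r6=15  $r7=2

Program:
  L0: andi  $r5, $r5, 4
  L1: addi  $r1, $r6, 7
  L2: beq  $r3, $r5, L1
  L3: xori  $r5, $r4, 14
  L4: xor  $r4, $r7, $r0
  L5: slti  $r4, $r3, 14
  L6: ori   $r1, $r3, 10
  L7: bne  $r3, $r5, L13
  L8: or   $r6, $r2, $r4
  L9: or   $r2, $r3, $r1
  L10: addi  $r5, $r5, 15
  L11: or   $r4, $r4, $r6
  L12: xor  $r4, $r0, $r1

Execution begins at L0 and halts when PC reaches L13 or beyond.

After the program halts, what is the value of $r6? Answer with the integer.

PC=0  andi  $r5, $r5, 4      | $r0=0 $r1=9 $r2=12 $r3=13 $r4=14 $r5=0 $r6=15 $r7=2
PC=1  addi  $r1, $r6, 7      | $r0=0 $r1=22 $r2=12 $r3=13 $r4=14 $r5=0 $r6=15 $r7=2
PC=2  beq  $r3, $r5, L1      | $r0=0 $r1=22 $r2=12 $r3=13 $r4=14 $r5=0 $r6=15 $r7=2  [not taken]
PC=3  xori  $r5, $r4, 14     | $r0=0 $r1=22 $r2=12 $r3=13 $r4=14 $r5=0 $r6=15 $r7=2
PC=4  xor  $r4, $r7, $r0     | $r0=0 $r1=22 $r2=12 $r3=13 $r4=2 $r5=0 $r6=15 $r7=2
PC=5  slti  $r4, $r3, 14     | $r0=0 $r1=22 $r2=12 $r3=13 $r4=1 $r5=0 $r6=15 $r7=2
PC=6  ori   $r1, $r3, 10     | $r0=0 $r1=15 $r2=12 $r3=13 $r4=1 $r5=0 $r6=15 $r7=2
PC=7  bne  $r3, $r5, L13     | $r0=0 $r1=15 $r2=12 $r3=13 $r4=1 $r5=0 $r6=15 $r7=2  [TAKEN]
PC=8  or   $r6, $r2, $r4     | $r0=0 $r1=15 $r2=12 $r3=13 $r4=1 $r5=0 $r6=13 $r7=2

13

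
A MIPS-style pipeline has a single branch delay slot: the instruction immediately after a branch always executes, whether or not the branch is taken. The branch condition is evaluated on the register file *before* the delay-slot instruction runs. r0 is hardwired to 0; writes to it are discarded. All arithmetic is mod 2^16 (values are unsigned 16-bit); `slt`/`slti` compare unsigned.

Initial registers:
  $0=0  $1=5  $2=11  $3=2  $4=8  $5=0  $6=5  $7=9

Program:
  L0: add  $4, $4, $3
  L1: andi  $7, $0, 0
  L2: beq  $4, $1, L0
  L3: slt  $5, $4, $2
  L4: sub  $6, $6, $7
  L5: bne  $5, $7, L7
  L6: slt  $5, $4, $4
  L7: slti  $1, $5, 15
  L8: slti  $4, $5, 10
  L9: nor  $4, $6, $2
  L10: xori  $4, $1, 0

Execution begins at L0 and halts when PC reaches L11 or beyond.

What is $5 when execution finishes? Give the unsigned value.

#0 add  $4, $4, $3 ; 0/5/11/2/10/0/5/9
#1 andi  $7, $0, 0 ; 0/5/11/2/10/0/5/0
#2 beq  $4, $1, L0 ; 0/5/11/2/10/0/5/0 ; →fallthru
#3 slt  $5, $4, $2 ; 0/5/11/2/10/1/5/0
#4 sub  $6, $6, $7 ; 0/5/11/2/10/1/5/0
#5 bne  $5, $7, L7 ; 0/5/11/2/10/1/5/0 ; →target
#6 slt  $5, $4, $4 ; 0/5/11/2/10/0/5/0
#7 slti  $1, $5, 15 ; 0/1/11/2/10/0/5/0
#8 slti  $4, $5, 10 ; 0/1/11/2/1/0/5/0
#9 nor  $4, $6, $2 ; 0/1/11/2/65520/0/5/0
#10 xori  $4, $1, 0 ; 0/1/11/2/1/0/5/0

0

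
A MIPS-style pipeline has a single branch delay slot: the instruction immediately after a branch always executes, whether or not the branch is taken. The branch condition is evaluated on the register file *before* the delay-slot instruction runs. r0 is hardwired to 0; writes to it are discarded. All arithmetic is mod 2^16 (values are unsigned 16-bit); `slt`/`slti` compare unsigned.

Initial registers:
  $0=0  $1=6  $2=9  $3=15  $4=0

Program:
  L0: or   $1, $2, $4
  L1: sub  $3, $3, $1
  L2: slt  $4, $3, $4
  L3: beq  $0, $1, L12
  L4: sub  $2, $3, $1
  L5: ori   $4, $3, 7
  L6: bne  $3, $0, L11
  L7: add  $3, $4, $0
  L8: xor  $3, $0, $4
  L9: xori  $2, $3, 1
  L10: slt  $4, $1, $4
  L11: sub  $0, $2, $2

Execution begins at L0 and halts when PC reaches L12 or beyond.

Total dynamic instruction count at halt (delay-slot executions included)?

  step pc=0: or   $1, $2, $4  regs=(0,9,9,15,0)
  step pc=1: sub  $3, $3, $1  regs=(0,9,9,6,0)
  step pc=2: slt  $4, $3, $4  regs=(0,9,9,6,0)
  step pc=3: beq  $0, $1, L12  cond=F  regs=(0,9,9,6,0)
  step pc=4: sub  $2, $3, $1  regs=(0,9,65533,6,0)
  step pc=5: ori   $4, $3, 7  regs=(0,9,65533,6,7)
  step pc=6: bne  $3, $0, L11  cond=T  regs=(0,9,65533,6,7)
  step pc=7: add  $3, $4, $0  regs=(0,9,65533,7,7)
  step pc=11: sub  $0, $2, $2  regs=(0,9,65533,7,7)

9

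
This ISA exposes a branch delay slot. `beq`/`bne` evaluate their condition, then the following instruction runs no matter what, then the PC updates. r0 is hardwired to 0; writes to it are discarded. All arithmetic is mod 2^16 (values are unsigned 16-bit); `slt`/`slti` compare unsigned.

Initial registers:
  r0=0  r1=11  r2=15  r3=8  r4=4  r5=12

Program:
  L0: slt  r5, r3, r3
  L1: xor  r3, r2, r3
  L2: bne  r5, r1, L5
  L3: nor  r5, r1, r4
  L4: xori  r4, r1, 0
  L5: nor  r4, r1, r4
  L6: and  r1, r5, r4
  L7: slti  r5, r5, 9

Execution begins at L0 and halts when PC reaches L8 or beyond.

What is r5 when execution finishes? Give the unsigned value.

0

[0] slt  r5, r3, r3  →  {r0:0, r1:11, r2:15, r3:8, r4:4, r5:0}
[1] xor  r3, r2, r3  →  {r0:0, r1:11, r2:15, r3:7, r4:4, r5:0}
[2] bne  r5, r1, L5  →  {r0:0, r1:11, r2:15, r3:7, r4:4, r5:0}  ⟨branch taken⟩
[3] nor  r5, r1, r4  →  {r0:0, r1:11, r2:15, r3:7, r4:4, r5:65520}
[5] nor  r4, r1, r4  →  {r0:0, r1:11, r2:15, r3:7, r4:65520, r5:65520}
[6] and  r1, r5, r4  →  {r0:0, r1:65520, r2:15, r3:7, r4:65520, r5:65520}
[7] slti  r5, r5, 9  →  {r0:0, r1:65520, r2:15, r3:7, r4:65520, r5:0}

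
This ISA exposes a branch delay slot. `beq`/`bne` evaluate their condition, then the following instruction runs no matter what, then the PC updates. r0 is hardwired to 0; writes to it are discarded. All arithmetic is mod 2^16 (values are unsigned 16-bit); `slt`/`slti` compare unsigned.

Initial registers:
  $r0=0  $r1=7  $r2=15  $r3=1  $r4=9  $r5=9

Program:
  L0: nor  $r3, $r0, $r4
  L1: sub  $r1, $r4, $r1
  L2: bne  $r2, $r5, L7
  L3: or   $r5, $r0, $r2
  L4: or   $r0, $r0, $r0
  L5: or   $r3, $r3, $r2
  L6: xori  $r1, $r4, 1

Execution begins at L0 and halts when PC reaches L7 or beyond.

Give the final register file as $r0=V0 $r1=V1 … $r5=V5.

  step pc=0: nor  $r3, $r0, $r4  regs=(0,7,15,65526,9,9)
  step pc=1: sub  $r1, $r4, $r1  regs=(0,2,15,65526,9,9)
  step pc=2: bne  $r2, $r5, L7  cond=T  regs=(0,2,15,65526,9,9)
  step pc=3: or   $r5, $r0, $r2  regs=(0,2,15,65526,9,15)

$r0=0 $r1=2 $r2=15 $r3=65526 $r4=9 $r5=15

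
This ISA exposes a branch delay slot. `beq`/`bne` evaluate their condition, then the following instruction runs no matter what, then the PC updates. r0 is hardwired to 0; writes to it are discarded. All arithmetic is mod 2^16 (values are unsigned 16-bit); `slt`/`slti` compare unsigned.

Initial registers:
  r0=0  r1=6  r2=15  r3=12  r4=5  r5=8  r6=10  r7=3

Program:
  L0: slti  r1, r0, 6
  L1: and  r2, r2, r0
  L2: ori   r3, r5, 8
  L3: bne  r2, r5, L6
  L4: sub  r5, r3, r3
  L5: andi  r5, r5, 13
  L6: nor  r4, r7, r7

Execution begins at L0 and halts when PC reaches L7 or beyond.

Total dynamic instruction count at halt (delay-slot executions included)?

PC=0  slti  r1, r0, 6        | r0=0 r1=1 r2=15 r3=12 r4=5 r5=8 r6=10 r7=3
PC=1  and  r2, r2, r0        | r0=0 r1=1 r2=0 r3=12 r4=5 r5=8 r6=10 r7=3
PC=2  ori   r3, r5, 8        | r0=0 r1=1 r2=0 r3=8 r4=5 r5=8 r6=10 r7=3
PC=3  bne  r2, r5, L6        | r0=0 r1=1 r2=0 r3=8 r4=5 r5=8 r6=10 r7=3  [TAKEN]
PC=4  sub  r5, r3, r3        | r0=0 r1=1 r2=0 r3=8 r4=5 r5=0 r6=10 r7=3
PC=6  nor  r4, r7, r7        | r0=0 r1=1 r2=0 r3=8 r4=65532 r5=0 r6=10 r7=3

6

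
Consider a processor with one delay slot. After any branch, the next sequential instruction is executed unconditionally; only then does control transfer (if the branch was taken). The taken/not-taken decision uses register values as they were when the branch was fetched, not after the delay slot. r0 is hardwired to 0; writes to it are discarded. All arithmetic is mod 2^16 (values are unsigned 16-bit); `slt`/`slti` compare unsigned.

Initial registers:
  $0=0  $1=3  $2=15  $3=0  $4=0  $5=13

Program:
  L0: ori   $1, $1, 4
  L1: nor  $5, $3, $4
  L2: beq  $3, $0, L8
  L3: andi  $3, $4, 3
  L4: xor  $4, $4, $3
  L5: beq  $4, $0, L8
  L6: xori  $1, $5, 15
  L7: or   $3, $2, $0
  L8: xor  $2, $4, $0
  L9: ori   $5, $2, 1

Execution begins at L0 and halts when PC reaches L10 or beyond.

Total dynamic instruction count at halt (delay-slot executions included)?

6

[0] ori   $1, $1, 4  →  {$0:0, $1:7, $2:15, $3:0, $4:0, $5:13}
[1] nor  $5, $3, $4  →  {$0:0, $1:7, $2:15, $3:0, $4:0, $5:65535}
[2] beq  $3, $0, L8  →  {$0:0, $1:7, $2:15, $3:0, $4:0, $5:65535}  ⟨branch taken⟩
[3] andi  $3, $4, 3  →  {$0:0, $1:7, $2:15, $3:0, $4:0, $5:65535}
[8] xor  $2, $4, $0  →  {$0:0, $1:7, $2:0, $3:0, $4:0, $5:65535}
[9] ori   $5, $2, 1  →  {$0:0, $1:7, $2:0, $3:0, $4:0, $5:1}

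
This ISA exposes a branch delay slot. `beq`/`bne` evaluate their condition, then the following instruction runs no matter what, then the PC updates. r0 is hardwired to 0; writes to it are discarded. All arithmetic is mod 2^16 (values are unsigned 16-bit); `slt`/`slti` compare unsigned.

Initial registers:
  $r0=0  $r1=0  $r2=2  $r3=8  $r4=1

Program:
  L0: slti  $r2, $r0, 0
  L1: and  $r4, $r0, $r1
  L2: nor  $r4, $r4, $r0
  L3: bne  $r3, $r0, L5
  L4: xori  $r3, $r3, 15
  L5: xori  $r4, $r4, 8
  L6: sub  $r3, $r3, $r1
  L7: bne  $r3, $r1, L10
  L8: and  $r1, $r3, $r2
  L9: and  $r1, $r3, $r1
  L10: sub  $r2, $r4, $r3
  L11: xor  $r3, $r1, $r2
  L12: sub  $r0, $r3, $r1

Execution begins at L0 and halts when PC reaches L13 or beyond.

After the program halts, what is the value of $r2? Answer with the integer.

PC=0  slti  $r2, $r0, 0      | $r0=0 $r1=0 $r2=0 $r3=8 $r4=1
PC=1  and  $r4, $r0, $r1     | $r0=0 $r1=0 $r2=0 $r3=8 $r4=0
PC=2  nor  $r4, $r4, $r0     | $r0=0 $r1=0 $r2=0 $r3=8 $r4=65535
PC=3  bne  $r3, $r0, L5      | $r0=0 $r1=0 $r2=0 $r3=8 $r4=65535  [TAKEN]
PC=4  xori  $r3, $r3, 15     | $r0=0 $r1=0 $r2=0 $r3=7 $r4=65535
PC=5  xori  $r4, $r4, 8      | $r0=0 $r1=0 $r2=0 $r3=7 $r4=65527
PC=6  sub  $r3, $r3, $r1     | $r0=0 $r1=0 $r2=0 $r3=7 $r4=65527
PC=7  bne  $r3, $r1, L10     | $r0=0 $r1=0 $r2=0 $r3=7 $r4=65527  [TAKEN]
PC=8  and  $r1, $r3, $r2     | $r0=0 $r1=0 $r2=0 $r3=7 $r4=65527
PC=10 sub  $r2, $r4, $r3     | $r0=0 $r1=0 $r2=65520 $r3=7 $r4=65527
PC=11 xor  $r3, $r1, $r2     | $r0=0 $r1=0 $r2=65520 $r3=65520 $r4=65527
PC=12 sub  $r0, $r3, $r1     | $r0=0 $r1=0 $r2=65520 $r3=65520 $r4=65527

65520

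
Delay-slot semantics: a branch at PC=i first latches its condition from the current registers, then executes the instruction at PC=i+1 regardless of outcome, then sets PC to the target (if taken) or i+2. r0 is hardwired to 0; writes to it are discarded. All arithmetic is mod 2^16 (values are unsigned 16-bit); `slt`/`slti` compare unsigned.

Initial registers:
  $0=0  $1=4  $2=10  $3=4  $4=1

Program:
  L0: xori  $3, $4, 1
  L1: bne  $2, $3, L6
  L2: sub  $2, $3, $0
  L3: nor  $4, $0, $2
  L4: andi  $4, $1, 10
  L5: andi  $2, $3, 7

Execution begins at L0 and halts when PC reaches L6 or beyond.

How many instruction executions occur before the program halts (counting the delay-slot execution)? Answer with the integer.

#0 xori  $3, $4, 1 ; 0/4/10/0/1
#1 bne  $2, $3, L6 ; 0/4/10/0/1 ; →target
#2 sub  $2, $3, $0 ; 0/4/0/0/1

3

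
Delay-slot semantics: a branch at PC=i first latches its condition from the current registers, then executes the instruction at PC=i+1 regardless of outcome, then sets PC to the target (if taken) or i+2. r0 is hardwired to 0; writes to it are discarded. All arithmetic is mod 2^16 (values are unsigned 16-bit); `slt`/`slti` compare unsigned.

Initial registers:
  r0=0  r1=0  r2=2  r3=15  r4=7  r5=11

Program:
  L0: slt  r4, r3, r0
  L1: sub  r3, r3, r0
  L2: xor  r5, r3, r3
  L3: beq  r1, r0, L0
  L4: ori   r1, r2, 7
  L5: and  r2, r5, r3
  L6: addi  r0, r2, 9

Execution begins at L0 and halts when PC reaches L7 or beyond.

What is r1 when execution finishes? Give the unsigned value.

7

#0 slt  r4, r3, r0 ; 0/0/2/15/0/11
#1 sub  r3, r3, r0 ; 0/0/2/15/0/11
#2 xor  r5, r3, r3 ; 0/0/2/15/0/0
#3 beq  r1, r0, L0 ; 0/0/2/15/0/0 ; →target
#4 ori   r1, r2, 7 ; 0/7/2/15/0/0
#0 slt  r4, r3, r0 ; 0/7/2/15/0/0
#1 sub  r3, r3, r0 ; 0/7/2/15/0/0
#2 xor  r5, r3, r3 ; 0/7/2/15/0/0
#3 beq  r1, r0, L0 ; 0/7/2/15/0/0 ; →fallthru
#4 ori   r1, r2, 7 ; 0/7/2/15/0/0
#5 and  r2, r5, r3 ; 0/7/0/15/0/0
#6 addi  r0, r2, 9 ; 0/7/0/15/0/0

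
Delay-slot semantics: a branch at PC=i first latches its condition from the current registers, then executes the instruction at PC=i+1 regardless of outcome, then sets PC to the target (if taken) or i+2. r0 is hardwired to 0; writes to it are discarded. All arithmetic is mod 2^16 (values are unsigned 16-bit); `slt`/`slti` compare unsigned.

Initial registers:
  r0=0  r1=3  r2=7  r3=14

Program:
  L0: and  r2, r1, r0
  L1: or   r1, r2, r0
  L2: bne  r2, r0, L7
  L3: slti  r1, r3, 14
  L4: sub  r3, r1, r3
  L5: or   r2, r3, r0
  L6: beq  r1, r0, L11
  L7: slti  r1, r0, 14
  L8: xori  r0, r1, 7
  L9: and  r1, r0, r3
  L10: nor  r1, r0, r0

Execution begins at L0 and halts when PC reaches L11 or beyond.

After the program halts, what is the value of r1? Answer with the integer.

1

[0] and  r2, r1, r0  →  {r0:0, r1:3, r2:0, r3:14}
[1] or   r1, r2, r0  →  {r0:0, r1:0, r2:0, r3:14}
[2] bne  r2, r0, L7  →  {r0:0, r1:0, r2:0, r3:14}  ⟨branch fallthrough⟩
[3] slti  r1, r3, 14  →  {r0:0, r1:0, r2:0, r3:14}
[4] sub  r3, r1, r3  →  {r0:0, r1:0, r2:0, r3:65522}
[5] or   r2, r3, r0  →  {r0:0, r1:0, r2:65522, r3:65522}
[6] beq  r1, r0, L11  →  {r0:0, r1:0, r2:65522, r3:65522}  ⟨branch taken⟩
[7] slti  r1, r0, 14  →  {r0:0, r1:1, r2:65522, r3:65522}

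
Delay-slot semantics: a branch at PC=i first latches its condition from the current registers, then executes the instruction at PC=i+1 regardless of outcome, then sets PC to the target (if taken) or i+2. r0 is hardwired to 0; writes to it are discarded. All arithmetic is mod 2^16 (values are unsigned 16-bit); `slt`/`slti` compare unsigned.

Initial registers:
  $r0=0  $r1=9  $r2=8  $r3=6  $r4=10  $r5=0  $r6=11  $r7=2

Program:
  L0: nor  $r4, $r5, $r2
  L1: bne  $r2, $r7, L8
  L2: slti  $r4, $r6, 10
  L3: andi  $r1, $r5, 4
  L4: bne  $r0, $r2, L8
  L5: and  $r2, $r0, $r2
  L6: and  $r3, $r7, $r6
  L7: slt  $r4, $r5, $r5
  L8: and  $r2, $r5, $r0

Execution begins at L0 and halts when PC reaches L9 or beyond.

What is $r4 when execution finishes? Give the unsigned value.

#0 nor  $r4, $r5, $r2 ; 0/9/8/6/65527/0/11/2
#1 bne  $r2, $r7, L8 ; 0/9/8/6/65527/0/11/2 ; →target
#2 slti  $r4, $r6, 10 ; 0/9/8/6/0/0/11/2
#8 and  $r2, $r5, $r0 ; 0/9/0/6/0/0/11/2

0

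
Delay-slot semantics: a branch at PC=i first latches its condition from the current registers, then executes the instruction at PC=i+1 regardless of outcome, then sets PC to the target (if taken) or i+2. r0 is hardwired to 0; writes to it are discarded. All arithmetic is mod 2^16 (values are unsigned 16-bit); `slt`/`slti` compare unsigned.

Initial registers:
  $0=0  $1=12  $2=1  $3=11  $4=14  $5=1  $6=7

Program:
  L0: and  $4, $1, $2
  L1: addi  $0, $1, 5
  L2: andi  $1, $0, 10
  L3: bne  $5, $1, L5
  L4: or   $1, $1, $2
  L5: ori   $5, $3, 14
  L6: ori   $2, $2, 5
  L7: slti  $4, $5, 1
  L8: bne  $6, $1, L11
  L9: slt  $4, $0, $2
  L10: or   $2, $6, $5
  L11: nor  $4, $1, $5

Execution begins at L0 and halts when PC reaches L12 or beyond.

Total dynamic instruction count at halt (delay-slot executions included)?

11

  step pc=0: and  $4, $1, $2  regs=(0,12,1,11,0,1,7)
  step pc=1: addi  $0, $1, 5  regs=(0,12,1,11,0,1,7)
  step pc=2: andi  $1, $0, 10  regs=(0,0,1,11,0,1,7)
  step pc=3: bne  $5, $1, L5  cond=T  regs=(0,0,1,11,0,1,7)
  step pc=4: or   $1, $1, $2  regs=(0,1,1,11,0,1,7)
  step pc=5: ori   $5, $3, 14  regs=(0,1,1,11,0,15,7)
  step pc=6: ori   $2, $2, 5  regs=(0,1,5,11,0,15,7)
  step pc=7: slti  $4, $5, 1  regs=(0,1,5,11,0,15,7)
  step pc=8: bne  $6, $1, L11  cond=T  regs=(0,1,5,11,0,15,7)
  step pc=9: slt  $4, $0, $2  regs=(0,1,5,11,1,15,7)
  step pc=11: nor  $4, $1, $5  regs=(0,1,5,11,65520,15,7)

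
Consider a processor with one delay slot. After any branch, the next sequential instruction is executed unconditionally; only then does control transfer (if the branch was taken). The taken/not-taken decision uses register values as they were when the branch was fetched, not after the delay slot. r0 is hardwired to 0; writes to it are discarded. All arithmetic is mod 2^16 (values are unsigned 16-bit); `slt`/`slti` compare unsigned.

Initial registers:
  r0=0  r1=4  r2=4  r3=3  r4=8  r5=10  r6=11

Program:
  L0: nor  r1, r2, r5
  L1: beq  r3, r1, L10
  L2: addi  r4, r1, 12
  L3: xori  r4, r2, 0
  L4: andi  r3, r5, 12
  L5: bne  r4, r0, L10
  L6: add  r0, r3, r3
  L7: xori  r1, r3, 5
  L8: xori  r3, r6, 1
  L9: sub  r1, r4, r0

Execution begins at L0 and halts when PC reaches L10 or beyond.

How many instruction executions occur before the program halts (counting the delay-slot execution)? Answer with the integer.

7

#0 nor  r1, r2, r5 ; 0/65521/4/3/8/10/11
#1 beq  r3, r1, L10 ; 0/65521/4/3/8/10/11 ; →fallthru
#2 addi  r4, r1, 12 ; 0/65521/4/3/65533/10/11
#3 xori  r4, r2, 0 ; 0/65521/4/3/4/10/11
#4 andi  r3, r5, 12 ; 0/65521/4/8/4/10/11
#5 bne  r4, r0, L10 ; 0/65521/4/8/4/10/11 ; →target
#6 add  r0, r3, r3 ; 0/65521/4/8/4/10/11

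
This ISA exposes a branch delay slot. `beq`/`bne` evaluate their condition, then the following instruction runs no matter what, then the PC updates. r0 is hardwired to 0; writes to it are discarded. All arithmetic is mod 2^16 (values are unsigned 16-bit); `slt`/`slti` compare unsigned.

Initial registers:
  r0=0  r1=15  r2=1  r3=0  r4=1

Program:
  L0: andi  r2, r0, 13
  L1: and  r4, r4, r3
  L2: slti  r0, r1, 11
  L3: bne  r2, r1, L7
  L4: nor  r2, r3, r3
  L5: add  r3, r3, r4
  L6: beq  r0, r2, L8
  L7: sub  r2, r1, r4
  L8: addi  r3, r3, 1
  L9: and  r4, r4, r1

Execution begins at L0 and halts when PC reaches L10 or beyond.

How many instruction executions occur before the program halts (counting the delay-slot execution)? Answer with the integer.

[0] andi  r2, r0, 13  →  {r0:0, r1:15, r2:0, r3:0, r4:1}
[1] and  r4, r4, r3  →  {r0:0, r1:15, r2:0, r3:0, r4:0}
[2] slti  r0, r1, 11  →  {r0:0, r1:15, r2:0, r3:0, r4:0}
[3] bne  r2, r1, L7  →  {r0:0, r1:15, r2:0, r3:0, r4:0}  ⟨branch taken⟩
[4] nor  r2, r3, r3  →  {r0:0, r1:15, r2:65535, r3:0, r4:0}
[7] sub  r2, r1, r4  →  {r0:0, r1:15, r2:15, r3:0, r4:0}
[8] addi  r3, r3, 1  →  {r0:0, r1:15, r2:15, r3:1, r4:0}
[9] and  r4, r4, r1  →  {r0:0, r1:15, r2:15, r3:1, r4:0}

8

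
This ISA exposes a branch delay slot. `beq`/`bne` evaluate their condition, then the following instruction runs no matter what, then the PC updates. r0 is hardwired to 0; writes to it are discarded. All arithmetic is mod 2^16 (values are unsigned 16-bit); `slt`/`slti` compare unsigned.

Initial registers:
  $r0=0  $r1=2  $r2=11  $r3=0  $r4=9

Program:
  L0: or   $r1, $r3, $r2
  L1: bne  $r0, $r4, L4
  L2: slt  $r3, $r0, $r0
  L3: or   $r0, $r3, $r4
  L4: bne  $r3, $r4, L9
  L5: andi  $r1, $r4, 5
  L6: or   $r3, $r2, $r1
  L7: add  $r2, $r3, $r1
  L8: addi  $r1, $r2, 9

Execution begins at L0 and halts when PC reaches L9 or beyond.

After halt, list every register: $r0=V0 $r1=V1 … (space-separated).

  step pc=0: or   $r1, $r3, $r2  regs=(0,11,11,0,9)
  step pc=1: bne  $r0, $r4, L4  cond=T  regs=(0,11,11,0,9)
  step pc=2: slt  $r3, $r0, $r0  regs=(0,11,11,0,9)
  step pc=4: bne  $r3, $r4, L9  cond=T  regs=(0,11,11,0,9)
  step pc=5: andi  $r1, $r4, 5  regs=(0,1,11,0,9)

$r0=0 $r1=1 $r2=11 $r3=0 $r4=9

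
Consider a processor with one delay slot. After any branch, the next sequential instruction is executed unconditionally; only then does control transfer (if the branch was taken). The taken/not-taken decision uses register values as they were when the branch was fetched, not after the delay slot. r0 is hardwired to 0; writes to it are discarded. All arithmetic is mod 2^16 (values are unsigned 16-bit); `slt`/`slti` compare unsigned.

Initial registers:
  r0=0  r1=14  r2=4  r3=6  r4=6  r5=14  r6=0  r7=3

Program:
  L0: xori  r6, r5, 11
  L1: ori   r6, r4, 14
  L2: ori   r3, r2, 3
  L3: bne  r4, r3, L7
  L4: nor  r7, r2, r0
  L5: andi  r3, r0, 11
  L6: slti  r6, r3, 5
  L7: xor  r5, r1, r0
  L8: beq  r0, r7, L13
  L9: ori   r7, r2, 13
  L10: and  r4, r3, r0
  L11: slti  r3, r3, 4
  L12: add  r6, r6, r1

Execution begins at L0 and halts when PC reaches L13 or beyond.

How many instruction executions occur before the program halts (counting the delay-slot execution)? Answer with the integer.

#0 xori  r6, r5, 11 ; 0/14/4/6/6/14/5/3
#1 ori   r6, r4, 14 ; 0/14/4/6/6/14/14/3
#2 ori   r3, r2, 3 ; 0/14/4/7/6/14/14/3
#3 bne  r4, r3, L7 ; 0/14/4/7/6/14/14/3 ; →target
#4 nor  r7, r2, r0 ; 0/14/4/7/6/14/14/65531
#7 xor  r5, r1, r0 ; 0/14/4/7/6/14/14/65531
#8 beq  r0, r7, L13 ; 0/14/4/7/6/14/14/65531 ; →fallthru
#9 ori   r7, r2, 13 ; 0/14/4/7/6/14/14/13
#10 and  r4, r3, r0 ; 0/14/4/7/0/14/14/13
#11 slti  r3, r3, 4 ; 0/14/4/0/0/14/14/13
#12 add  r6, r6, r1 ; 0/14/4/0/0/14/28/13

11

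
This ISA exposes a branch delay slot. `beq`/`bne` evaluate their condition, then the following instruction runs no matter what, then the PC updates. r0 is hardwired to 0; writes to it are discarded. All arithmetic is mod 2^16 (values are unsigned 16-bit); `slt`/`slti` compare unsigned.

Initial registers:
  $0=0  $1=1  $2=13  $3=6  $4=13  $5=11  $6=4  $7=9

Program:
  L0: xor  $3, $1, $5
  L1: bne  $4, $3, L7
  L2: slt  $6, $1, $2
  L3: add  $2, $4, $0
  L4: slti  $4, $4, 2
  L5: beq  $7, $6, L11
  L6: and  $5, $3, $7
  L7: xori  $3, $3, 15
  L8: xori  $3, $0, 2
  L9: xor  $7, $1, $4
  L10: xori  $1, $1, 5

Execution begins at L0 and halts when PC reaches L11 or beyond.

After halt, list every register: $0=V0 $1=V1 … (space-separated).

[0] xor  $3, $1, $5  →  {$0:0, $1:1, $2:13, $3:10, $4:13, $5:11, $6:4, $7:9}
[1] bne  $4, $3, L7  →  {$0:0, $1:1, $2:13, $3:10, $4:13, $5:11, $6:4, $7:9}  ⟨branch taken⟩
[2] slt  $6, $1, $2  →  {$0:0, $1:1, $2:13, $3:10, $4:13, $5:11, $6:1, $7:9}
[7] xori  $3, $3, 15  →  {$0:0, $1:1, $2:13, $3:5, $4:13, $5:11, $6:1, $7:9}
[8] xori  $3, $0, 2  →  {$0:0, $1:1, $2:13, $3:2, $4:13, $5:11, $6:1, $7:9}
[9] xor  $7, $1, $4  →  {$0:0, $1:1, $2:13, $3:2, $4:13, $5:11, $6:1, $7:12}
[10] xori  $1, $1, 5  →  {$0:0, $1:4, $2:13, $3:2, $4:13, $5:11, $6:1, $7:12}

$0=0 $1=4 $2=13 $3=2 $4=13 $5=11 $6=1 $7=12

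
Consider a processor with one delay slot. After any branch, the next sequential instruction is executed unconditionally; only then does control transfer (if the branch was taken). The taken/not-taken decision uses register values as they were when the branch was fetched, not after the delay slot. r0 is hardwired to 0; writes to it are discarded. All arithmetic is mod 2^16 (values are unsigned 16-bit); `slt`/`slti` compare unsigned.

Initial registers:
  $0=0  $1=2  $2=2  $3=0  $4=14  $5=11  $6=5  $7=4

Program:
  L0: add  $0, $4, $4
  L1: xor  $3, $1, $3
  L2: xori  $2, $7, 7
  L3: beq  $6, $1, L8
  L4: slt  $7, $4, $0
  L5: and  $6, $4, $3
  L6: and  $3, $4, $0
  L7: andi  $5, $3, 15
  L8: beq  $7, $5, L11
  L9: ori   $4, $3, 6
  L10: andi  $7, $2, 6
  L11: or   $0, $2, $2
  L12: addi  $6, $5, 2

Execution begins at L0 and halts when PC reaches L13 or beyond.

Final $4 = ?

  step pc=0: add  $0, $4, $4  regs=(0,2,2,0,14,11,5,4)
  step pc=1: xor  $3, $1, $3  regs=(0,2,2,2,14,11,5,4)
  step pc=2: xori  $2, $7, 7  regs=(0,2,3,2,14,11,5,4)
  step pc=3: beq  $6, $1, L8  cond=F  regs=(0,2,3,2,14,11,5,4)
  step pc=4: slt  $7, $4, $0  regs=(0,2,3,2,14,11,5,0)
  step pc=5: and  $6, $4, $3  regs=(0,2,3,2,14,11,2,0)
  step pc=6: and  $3, $4, $0  regs=(0,2,3,0,14,11,2,0)
  step pc=7: andi  $5, $3, 15  regs=(0,2,3,0,14,0,2,0)
  step pc=8: beq  $7, $5, L11  cond=T  regs=(0,2,3,0,14,0,2,0)
  step pc=9: ori   $4, $3, 6  regs=(0,2,3,0,6,0,2,0)
  step pc=11: or   $0, $2, $2  regs=(0,2,3,0,6,0,2,0)
  step pc=12: addi  $6, $5, 2  regs=(0,2,3,0,6,0,2,0)

6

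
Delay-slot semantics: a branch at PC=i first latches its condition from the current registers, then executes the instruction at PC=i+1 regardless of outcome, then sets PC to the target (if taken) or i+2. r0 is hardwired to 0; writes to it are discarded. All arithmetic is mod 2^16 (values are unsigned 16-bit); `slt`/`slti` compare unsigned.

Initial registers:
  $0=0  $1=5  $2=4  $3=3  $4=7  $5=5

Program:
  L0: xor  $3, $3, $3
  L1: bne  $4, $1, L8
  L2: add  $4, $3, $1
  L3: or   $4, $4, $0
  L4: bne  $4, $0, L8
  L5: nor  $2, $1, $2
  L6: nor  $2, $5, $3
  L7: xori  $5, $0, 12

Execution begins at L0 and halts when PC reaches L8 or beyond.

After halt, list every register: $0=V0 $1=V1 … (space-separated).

$0=0 $1=5 $2=4 $3=0 $4=5 $5=5

#0 xor  $3, $3, $3 ; 0/5/4/0/7/5
#1 bne  $4, $1, L8 ; 0/5/4/0/7/5 ; →target
#2 add  $4, $3, $1 ; 0/5/4/0/5/5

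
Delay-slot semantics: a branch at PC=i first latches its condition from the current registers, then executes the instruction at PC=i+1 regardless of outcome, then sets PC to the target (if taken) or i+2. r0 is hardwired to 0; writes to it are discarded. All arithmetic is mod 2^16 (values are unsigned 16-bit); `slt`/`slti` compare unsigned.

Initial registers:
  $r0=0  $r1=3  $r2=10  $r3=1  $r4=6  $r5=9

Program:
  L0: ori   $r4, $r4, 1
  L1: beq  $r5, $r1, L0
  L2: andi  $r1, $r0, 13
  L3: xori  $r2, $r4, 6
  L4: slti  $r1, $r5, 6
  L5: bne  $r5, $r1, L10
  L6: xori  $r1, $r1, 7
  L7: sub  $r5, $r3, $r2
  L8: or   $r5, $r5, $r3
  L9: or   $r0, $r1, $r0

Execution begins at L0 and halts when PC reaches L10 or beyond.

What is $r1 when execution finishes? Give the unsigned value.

PC=0  ori   $r4, $r4, 1      | $r0=0 $r1=3 $r2=10 $r3=1 $r4=7 $r5=9
PC=1  beq  $r5, $r1, L0      | $r0=0 $r1=3 $r2=10 $r3=1 $r4=7 $r5=9  [not taken]
PC=2  andi  $r1, $r0, 13     | $r0=0 $r1=0 $r2=10 $r3=1 $r4=7 $r5=9
PC=3  xori  $r2, $r4, 6      | $r0=0 $r1=0 $r2=1 $r3=1 $r4=7 $r5=9
PC=4  slti  $r1, $r5, 6      | $r0=0 $r1=0 $r2=1 $r3=1 $r4=7 $r5=9
PC=5  bne  $r5, $r1, L10     | $r0=0 $r1=0 $r2=1 $r3=1 $r4=7 $r5=9  [TAKEN]
PC=6  xori  $r1, $r1, 7      | $r0=0 $r1=7 $r2=1 $r3=1 $r4=7 $r5=9

7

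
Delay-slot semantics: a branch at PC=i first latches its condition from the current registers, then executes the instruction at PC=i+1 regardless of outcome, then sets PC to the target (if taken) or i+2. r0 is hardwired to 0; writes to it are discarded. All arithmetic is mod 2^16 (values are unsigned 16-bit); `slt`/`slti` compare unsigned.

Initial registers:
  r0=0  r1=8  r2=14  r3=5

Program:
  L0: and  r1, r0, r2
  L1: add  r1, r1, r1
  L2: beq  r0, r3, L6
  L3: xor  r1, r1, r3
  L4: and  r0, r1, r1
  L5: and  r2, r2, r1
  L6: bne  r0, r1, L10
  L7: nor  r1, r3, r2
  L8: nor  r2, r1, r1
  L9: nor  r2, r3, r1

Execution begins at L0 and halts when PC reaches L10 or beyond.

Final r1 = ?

65530

PC=0  and  r1, r0, r2        | r0=0 r1=0 r2=14 r3=5
PC=1  add  r1, r1, r1        | r0=0 r1=0 r2=14 r3=5
PC=2  beq  r0, r3, L6        | r0=0 r1=0 r2=14 r3=5  [not taken]
PC=3  xor  r1, r1, r3        | r0=0 r1=5 r2=14 r3=5
PC=4  and  r0, r1, r1        | r0=0 r1=5 r2=14 r3=5
PC=5  and  r2, r2, r1        | r0=0 r1=5 r2=4 r3=5
PC=6  bne  r0, r1, L10       | r0=0 r1=5 r2=4 r3=5  [TAKEN]
PC=7  nor  r1, r3, r2        | r0=0 r1=65530 r2=4 r3=5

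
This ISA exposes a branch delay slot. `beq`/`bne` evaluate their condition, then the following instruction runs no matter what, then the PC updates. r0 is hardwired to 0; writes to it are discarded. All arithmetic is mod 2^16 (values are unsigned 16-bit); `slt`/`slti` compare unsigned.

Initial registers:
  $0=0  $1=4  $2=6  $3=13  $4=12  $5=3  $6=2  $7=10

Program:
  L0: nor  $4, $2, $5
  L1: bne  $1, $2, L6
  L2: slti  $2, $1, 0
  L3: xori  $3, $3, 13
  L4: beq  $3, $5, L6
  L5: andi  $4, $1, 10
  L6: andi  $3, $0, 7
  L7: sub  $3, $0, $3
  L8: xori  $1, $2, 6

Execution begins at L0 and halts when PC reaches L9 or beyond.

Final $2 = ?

  step pc=0: nor  $4, $2, $5  regs=(0,4,6,13,65528,3,2,10)
  step pc=1: bne  $1, $2, L6  cond=T  regs=(0,4,6,13,65528,3,2,10)
  step pc=2: slti  $2, $1, 0  regs=(0,4,0,13,65528,3,2,10)
  step pc=6: andi  $3, $0, 7  regs=(0,4,0,0,65528,3,2,10)
  step pc=7: sub  $3, $0, $3  regs=(0,4,0,0,65528,3,2,10)
  step pc=8: xori  $1, $2, 6  regs=(0,6,0,0,65528,3,2,10)

0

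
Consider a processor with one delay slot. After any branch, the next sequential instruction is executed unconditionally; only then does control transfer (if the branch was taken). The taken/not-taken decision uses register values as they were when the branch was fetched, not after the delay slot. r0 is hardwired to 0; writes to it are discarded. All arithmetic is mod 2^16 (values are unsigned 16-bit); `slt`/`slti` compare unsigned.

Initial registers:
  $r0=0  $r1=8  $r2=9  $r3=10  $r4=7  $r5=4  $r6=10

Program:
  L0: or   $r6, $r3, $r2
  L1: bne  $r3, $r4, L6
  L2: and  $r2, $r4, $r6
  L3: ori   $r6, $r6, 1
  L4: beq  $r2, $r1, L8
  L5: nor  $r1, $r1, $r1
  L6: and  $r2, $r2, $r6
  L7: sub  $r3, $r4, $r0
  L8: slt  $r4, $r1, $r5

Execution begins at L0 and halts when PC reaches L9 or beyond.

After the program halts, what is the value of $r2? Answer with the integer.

3

#0 or   $r6, $r3, $r2 ; 0/8/9/10/7/4/11
#1 bne  $r3, $r4, L6 ; 0/8/9/10/7/4/11 ; →target
#2 and  $r2, $r4, $r6 ; 0/8/3/10/7/4/11
#6 and  $r2, $r2, $r6 ; 0/8/3/10/7/4/11
#7 sub  $r3, $r4, $r0 ; 0/8/3/7/7/4/11
#8 slt  $r4, $r1, $r5 ; 0/8/3/7/0/4/11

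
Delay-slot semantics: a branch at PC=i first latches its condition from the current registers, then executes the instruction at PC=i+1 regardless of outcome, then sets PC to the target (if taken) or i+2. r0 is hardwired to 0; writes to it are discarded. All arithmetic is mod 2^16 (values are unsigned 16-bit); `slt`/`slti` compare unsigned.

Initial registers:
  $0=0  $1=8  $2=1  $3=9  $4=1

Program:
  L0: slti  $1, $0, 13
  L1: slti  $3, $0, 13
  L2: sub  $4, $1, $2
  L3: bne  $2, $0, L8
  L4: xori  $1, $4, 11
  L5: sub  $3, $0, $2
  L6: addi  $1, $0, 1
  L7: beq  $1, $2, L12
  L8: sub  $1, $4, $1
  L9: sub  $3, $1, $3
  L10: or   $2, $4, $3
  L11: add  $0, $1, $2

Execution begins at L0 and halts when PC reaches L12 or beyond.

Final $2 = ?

PC=0  slti  $1, $0, 13       | $0=0 $1=1 $2=1 $3=9 $4=1
PC=1  slti  $3, $0, 13       | $0=0 $1=1 $2=1 $3=1 $4=1
PC=2  sub  $4, $1, $2        | $0=0 $1=1 $2=1 $3=1 $4=0
PC=3  bne  $2, $0, L8        | $0=0 $1=1 $2=1 $3=1 $4=0  [TAKEN]
PC=4  xori  $1, $4, 11       | $0=0 $1=11 $2=1 $3=1 $4=0
PC=8  sub  $1, $4, $1        | $0=0 $1=65525 $2=1 $3=1 $4=0
PC=9  sub  $3, $1, $3        | $0=0 $1=65525 $2=1 $3=65524 $4=0
PC=10 or   $2, $4, $3        | $0=0 $1=65525 $2=65524 $3=65524 $4=0
PC=11 add  $0, $1, $2        | $0=0 $1=65525 $2=65524 $3=65524 $4=0

65524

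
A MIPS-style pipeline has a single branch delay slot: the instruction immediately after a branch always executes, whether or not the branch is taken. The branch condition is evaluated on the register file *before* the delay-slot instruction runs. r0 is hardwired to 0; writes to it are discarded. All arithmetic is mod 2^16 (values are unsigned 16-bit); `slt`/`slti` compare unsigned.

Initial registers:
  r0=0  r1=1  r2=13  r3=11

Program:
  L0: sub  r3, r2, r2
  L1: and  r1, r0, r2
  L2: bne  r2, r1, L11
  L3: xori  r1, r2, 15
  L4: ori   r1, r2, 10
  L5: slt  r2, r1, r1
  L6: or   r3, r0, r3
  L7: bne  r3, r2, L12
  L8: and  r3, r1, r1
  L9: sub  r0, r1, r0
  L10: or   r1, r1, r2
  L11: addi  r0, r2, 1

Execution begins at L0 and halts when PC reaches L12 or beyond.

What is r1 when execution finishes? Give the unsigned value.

#0 sub  r3, r2, r2 ; 0/1/13/0
#1 and  r1, r0, r2 ; 0/0/13/0
#2 bne  r2, r1, L11 ; 0/0/13/0 ; →target
#3 xori  r1, r2, 15 ; 0/2/13/0
#11 addi  r0, r2, 1 ; 0/2/13/0

2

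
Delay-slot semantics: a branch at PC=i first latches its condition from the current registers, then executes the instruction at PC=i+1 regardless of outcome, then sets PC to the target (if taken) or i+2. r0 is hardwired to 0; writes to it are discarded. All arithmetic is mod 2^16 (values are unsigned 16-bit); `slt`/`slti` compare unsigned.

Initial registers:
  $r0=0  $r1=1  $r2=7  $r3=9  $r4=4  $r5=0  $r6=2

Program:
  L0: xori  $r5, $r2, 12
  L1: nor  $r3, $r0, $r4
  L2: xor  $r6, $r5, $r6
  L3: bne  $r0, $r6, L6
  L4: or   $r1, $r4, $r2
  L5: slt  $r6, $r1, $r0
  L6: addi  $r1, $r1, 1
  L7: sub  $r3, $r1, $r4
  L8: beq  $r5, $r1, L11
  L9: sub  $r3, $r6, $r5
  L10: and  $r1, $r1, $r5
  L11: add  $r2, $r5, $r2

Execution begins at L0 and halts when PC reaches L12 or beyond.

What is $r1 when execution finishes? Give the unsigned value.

[0] xori  $r5, $r2, 12  →  {$r0:0, $r1:1, $r2:7, $r3:9, $r4:4, $r5:11, $r6:2}
[1] nor  $r3, $r0, $r4  →  {$r0:0, $r1:1, $r2:7, $r3:65531, $r4:4, $r5:11, $r6:2}
[2] xor  $r6, $r5, $r6  →  {$r0:0, $r1:1, $r2:7, $r3:65531, $r4:4, $r5:11, $r6:9}
[3] bne  $r0, $r6, L6  →  {$r0:0, $r1:1, $r2:7, $r3:65531, $r4:4, $r5:11, $r6:9}  ⟨branch taken⟩
[4] or   $r1, $r4, $r2  →  {$r0:0, $r1:7, $r2:7, $r3:65531, $r4:4, $r5:11, $r6:9}
[6] addi  $r1, $r1, 1  →  {$r0:0, $r1:8, $r2:7, $r3:65531, $r4:4, $r5:11, $r6:9}
[7] sub  $r3, $r1, $r4  →  {$r0:0, $r1:8, $r2:7, $r3:4, $r4:4, $r5:11, $r6:9}
[8] beq  $r5, $r1, L11  →  {$r0:0, $r1:8, $r2:7, $r3:4, $r4:4, $r5:11, $r6:9}  ⟨branch fallthrough⟩
[9] sub  $r3, $r6, $r5  →  {$r0:0, $r1:8, $r2:7, $r3:65534, $r4:4, $r5:11, $r6:9}
[10] and  $r1, $r1, $r5  →  {$r0:0, $r1:8, $r2:7, $r3:65534, $r4:4, $r5:11, $r6:9}
[11] add  $r2, $r5, $r2  →  {$r0:0, $r1:8, $r2:18, $r3:65534, $r4:4, $r5:11, $r6:9}

8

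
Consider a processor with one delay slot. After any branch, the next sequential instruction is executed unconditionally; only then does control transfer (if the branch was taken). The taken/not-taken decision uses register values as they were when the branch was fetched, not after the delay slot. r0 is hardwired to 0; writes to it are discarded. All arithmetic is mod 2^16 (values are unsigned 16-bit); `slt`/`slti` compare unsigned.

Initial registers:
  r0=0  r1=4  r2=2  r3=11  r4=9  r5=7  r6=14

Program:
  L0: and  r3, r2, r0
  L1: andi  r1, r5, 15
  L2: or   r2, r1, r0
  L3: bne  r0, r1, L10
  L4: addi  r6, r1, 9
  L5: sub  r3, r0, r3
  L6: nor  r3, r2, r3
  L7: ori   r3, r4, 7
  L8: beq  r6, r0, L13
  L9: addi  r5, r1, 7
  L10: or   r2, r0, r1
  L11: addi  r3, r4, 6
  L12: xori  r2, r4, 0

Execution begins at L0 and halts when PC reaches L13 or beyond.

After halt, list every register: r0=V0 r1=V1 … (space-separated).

r0=0 r1=7 r2=9 r3=15 r4=9 r5=7 r6=16

PC=0  and  r3, r2, r0        | r0=0 r1=4 r2=2 r3=0 r4=9 r5=7 r6=14
PC=1  andi  r1, r5, 15       | r0=0 r1=7 r2=2 r3=0 r4=9 r5=7 r6=14
PC=2  or   r2, r1, r0        | r0=0 r1=7 r2=7 r3=0 r4=9 r5=7 r6=14
PC=3  bne  r0, r1, L10       | r0=0 r1=7 r2=7 r3=0 r4=9 r5=7 r6=14  [TAKEN]
PC=4  addi  r6, r1, 9        | r0=0 r1=7 r2=7 r3=0 r4=9 r5=7 r6=16
PC=10 or   r2, r0, r1        | r0=0 r1=7 r2=7 r3=0 r4=9 r5=7 r6=16
PC=11 addi  r3, r4, 6        | r0=0 r1=7 r2=7 r3=15 r4=9 r5=7 r6=16
PC=12 xori  r2, r4, 0        | r0=0 r1=7 r2=9 r3=15 r4=9 r5=7 r6=16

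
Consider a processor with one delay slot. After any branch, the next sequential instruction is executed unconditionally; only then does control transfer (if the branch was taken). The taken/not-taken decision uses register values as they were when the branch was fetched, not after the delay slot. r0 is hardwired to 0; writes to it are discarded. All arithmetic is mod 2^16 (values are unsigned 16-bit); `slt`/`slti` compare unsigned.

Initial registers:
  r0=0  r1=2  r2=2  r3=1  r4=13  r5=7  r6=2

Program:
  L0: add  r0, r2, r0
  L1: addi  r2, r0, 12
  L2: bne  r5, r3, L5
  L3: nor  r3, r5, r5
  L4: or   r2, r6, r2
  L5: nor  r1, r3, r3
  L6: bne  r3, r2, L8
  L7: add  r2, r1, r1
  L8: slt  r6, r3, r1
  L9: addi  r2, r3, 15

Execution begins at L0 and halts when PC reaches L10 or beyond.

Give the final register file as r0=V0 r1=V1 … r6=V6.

r0=0 r1=7 r2=7 r3=65528 r4=13 r5=7 r6=0

PC=0  add  r0, r2, r0        | r0=0 r1=2 r2=2 r3=1 r4=13 r5=7 r6=2
PC=1  addi  r2, r0, 12       | r0=0 r1=2 r2=12 r3=1 r4=13 r5=7 r6=2
PC=2  bne  r5, r3, L5        | r0=0 r1=2 r2=12 r3=1 r4=13 r5=7 r6=2  [TAKEN]
PC=3  nor  r3, r5, r5        | r0=0 r1=2 r2=12 r3=65528 r4=13 r5=7 r6=2
PC=5  nor  r1, r3, r3        | r0=0 r1=7 r2=12 r3=65528 r4=13 r5=7 r6=2
PC=6  bne  r3, r2, L8        | r0=0 r1=7 r2=12 r3=65528 r4=13 r5=7 r6=2  [TAKEN]
PC=7  add  r2, r1, r1        | r0=0 r1=7 r2=14 r3=65528 r4=13 r5=7 r6=2
PC=8  slt  r6, r3, r1        | r0=0 r1=7 r2=14 r3=65528 r4=13 r5=7 r6=0
PC=9  addi  r2, r3, 15       | r0=0 r1=7 r2=7 r3=65528 r4=13 r5=7 r6=0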